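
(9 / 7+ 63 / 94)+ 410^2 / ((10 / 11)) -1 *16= 121661539 / 658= 184895.96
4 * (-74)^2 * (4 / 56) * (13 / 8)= 17797 / 7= 2542.43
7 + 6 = 13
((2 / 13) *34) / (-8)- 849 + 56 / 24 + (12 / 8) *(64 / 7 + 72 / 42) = -453745 / 546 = -831.03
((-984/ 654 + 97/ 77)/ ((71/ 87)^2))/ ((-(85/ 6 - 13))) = 93325770/ 296163791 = 0.32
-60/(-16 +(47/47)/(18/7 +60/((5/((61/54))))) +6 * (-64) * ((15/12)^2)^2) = 60960/968693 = 0.06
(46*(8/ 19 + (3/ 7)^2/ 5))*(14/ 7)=196052/ 4655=42.12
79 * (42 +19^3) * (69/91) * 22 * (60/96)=2068954305/364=5683940.40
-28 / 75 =-0.37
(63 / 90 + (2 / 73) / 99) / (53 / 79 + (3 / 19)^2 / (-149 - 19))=40412905988 / 38708209485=1.04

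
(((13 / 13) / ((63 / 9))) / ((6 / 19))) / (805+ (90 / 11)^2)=0.00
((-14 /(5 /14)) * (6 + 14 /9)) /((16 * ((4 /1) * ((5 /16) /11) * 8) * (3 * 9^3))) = -9163 /984150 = -0.01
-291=-291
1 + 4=5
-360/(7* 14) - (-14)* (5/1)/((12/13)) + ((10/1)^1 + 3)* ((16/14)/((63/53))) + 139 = 28181/126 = 223.66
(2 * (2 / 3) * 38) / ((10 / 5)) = 76 / 3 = 25.33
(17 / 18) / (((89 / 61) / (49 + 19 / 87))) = 2220217 / 69687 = 31.86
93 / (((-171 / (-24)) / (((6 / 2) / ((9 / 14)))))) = 3472 / 57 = 60.91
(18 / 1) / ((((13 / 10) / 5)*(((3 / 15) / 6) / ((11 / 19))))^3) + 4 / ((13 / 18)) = 80858333460312 / 15069223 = 5365793.14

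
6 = 6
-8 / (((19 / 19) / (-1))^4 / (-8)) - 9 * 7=1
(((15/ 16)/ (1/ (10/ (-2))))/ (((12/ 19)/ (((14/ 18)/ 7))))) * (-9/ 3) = 475/ 192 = 2.47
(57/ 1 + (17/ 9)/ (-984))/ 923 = 504775/ 8174088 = 0.06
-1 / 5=-0.20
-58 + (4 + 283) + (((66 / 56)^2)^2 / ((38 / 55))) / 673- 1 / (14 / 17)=3580677282999 / 15719212544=227.79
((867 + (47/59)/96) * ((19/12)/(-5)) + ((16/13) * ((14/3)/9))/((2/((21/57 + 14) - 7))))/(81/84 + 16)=-16.05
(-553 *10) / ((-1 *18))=307.22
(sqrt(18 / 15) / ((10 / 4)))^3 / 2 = 24 * sqrt(30) / 3125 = 0.04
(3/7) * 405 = 173.57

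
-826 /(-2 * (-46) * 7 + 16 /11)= -4543 /3550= -1.28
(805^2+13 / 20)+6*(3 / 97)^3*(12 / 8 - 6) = 11828710266669 / 18253460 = 648025.65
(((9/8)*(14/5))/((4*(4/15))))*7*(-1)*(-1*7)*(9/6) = 27783/128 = 217.05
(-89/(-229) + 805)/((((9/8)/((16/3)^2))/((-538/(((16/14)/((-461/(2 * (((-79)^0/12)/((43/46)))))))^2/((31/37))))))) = -631754756460883205248/13446651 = -46982312284366.06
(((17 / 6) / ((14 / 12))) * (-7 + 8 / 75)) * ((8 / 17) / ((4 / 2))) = -2068 / 525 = -3.94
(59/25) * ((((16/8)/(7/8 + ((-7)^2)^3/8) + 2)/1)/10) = 867772/1838375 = 0.47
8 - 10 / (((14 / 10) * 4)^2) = 7.68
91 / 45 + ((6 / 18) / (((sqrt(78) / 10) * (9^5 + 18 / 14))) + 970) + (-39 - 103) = 830.02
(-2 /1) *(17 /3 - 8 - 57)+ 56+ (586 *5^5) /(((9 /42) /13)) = 111096008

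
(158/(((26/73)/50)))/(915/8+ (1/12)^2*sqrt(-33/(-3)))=683873928000/3526391557 - 41522400*sqrt(11)/3526391557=193.89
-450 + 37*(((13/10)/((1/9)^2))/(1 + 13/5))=2529/4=632.25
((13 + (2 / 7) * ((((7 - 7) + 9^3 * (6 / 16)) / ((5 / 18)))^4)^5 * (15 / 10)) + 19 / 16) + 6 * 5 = 228532044137599177017869183161846685251274404207185590172037131001271412029099114058803 / 734003200000000000000000000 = 311350201385496925650827100000000000000000000000000000000000.00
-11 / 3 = -3.67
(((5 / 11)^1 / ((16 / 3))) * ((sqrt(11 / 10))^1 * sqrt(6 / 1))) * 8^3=96 * sqrt(165) / 11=112.10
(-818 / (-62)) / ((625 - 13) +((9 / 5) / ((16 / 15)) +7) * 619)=6544 / 2970823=0.00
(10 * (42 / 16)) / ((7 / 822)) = 6165 / 2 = 3082.50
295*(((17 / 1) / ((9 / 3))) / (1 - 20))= -5015 / 57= -87.98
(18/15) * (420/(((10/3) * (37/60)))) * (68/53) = 616896/1961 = 314.58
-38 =-38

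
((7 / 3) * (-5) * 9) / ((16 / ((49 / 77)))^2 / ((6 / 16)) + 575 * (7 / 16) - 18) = -246960 / 4514267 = -0.05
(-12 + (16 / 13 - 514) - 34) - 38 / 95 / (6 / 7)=-109051 / 195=-559.24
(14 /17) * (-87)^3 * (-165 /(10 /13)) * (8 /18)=878882004 /17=51698941.41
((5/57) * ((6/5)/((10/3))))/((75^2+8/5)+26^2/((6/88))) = 9/4429261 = 0.00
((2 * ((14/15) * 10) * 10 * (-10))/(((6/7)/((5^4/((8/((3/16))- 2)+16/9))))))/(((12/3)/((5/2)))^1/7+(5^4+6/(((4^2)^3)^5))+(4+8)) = -123578773775046410240000000/2455649594297041524117079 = -50.32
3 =3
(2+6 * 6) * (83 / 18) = 1577 / 9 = 175.22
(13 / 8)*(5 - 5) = 0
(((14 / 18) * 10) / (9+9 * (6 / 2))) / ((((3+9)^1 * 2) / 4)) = 35 / 972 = 0.04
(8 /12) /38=1 /57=0.02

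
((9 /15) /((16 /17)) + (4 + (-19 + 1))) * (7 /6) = -7483 /480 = -15.59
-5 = -5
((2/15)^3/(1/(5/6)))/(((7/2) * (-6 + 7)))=8/14175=0.00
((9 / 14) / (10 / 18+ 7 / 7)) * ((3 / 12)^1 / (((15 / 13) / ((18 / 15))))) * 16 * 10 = 4212 / 245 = 17.19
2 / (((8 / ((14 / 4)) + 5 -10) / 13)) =-182 / 19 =-9.58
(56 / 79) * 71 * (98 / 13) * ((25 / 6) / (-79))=-4870600 / 243399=-20.01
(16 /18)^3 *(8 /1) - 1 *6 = -278 /729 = -0.38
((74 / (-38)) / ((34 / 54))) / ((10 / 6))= -2997 / 1615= -1.86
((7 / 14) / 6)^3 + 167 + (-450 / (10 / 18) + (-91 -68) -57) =-1484351 / 1728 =-859.00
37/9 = 4.11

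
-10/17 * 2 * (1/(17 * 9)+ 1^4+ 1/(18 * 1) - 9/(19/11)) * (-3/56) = -120595/461244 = -0.26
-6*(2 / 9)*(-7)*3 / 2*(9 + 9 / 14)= 135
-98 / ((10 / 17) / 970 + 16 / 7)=-42.86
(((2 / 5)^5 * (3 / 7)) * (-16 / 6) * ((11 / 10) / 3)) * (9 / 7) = -4224 / 765625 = -0.01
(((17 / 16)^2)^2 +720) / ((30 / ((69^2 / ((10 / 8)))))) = 91573.00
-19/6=-3.17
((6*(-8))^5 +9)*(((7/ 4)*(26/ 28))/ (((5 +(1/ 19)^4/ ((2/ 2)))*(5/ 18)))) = -1295045962892721/ 4344040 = -298120174.51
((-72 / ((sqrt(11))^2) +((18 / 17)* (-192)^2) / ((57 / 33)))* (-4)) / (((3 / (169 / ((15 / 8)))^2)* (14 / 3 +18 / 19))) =-1018885570976 / 23375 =-43588687.53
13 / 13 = 1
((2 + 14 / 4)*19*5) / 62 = 1045 / 124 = 8.43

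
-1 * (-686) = 686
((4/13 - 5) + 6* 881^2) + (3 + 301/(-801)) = 48492965423/10413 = 4656963.93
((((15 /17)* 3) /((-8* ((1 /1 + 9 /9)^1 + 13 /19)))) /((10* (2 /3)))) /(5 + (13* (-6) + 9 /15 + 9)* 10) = 171 /6279392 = 0.00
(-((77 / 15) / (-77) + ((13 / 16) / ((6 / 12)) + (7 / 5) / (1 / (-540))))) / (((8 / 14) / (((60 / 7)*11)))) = 995863 / 8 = 124482.88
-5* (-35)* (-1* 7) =-1225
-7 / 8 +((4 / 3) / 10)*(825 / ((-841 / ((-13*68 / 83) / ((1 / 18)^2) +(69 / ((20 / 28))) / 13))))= 3263191303 / 7259512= 449.51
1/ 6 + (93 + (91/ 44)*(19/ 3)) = 14027/ 132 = 106.27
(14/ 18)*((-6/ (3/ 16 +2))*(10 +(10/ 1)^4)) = -64064/ 3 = -21354.67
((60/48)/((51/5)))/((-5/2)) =-5/102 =-0.05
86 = 86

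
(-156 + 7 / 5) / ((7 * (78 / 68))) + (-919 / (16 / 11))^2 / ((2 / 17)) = 2371349142221 / 698880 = 3393070.54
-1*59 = -59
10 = 10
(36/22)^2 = 324/121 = 2.68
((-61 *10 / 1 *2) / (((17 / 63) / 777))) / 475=-11944044 / 1615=-7395.69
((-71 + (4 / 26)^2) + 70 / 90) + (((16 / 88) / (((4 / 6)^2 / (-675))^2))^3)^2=3843125804460277887895216518564234262455683789377 / 706358615998464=5440757311394690896112066000000000.00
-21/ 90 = -0.23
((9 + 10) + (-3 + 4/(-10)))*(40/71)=8.79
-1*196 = -196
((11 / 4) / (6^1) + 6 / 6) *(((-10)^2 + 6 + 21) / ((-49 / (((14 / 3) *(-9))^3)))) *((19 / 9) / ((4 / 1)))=591185 / 4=147796.25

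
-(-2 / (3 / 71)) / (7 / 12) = 568 / 7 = 81.14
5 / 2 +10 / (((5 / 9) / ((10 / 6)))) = 65 / 2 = 32.50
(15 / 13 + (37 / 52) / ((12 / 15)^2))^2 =21025 / 4096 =5.13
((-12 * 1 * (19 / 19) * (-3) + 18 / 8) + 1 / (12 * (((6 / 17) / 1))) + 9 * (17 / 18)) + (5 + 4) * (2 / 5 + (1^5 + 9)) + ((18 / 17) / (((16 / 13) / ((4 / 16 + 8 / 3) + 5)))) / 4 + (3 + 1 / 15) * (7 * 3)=4047793 / 19584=206.69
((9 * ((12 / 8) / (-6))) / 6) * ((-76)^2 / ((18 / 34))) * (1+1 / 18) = -116603 / 27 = -4318.63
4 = 4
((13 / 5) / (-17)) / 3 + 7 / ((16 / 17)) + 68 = 75.39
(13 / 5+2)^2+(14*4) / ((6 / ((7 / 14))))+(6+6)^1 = 2837 / 75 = 37.83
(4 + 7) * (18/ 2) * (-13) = -1287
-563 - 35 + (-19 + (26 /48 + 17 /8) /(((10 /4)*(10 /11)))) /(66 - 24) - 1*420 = -458291 /450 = -1018.42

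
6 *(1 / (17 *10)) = 3 / 85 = 0.04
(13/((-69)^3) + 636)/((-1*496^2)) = -208931711/80818470144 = -0.00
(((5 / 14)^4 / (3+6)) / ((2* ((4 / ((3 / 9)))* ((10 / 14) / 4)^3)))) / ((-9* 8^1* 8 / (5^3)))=-625 / 217728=-0.00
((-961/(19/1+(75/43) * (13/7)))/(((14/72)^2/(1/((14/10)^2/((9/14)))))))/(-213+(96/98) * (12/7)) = 1004148900/566068069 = 1.77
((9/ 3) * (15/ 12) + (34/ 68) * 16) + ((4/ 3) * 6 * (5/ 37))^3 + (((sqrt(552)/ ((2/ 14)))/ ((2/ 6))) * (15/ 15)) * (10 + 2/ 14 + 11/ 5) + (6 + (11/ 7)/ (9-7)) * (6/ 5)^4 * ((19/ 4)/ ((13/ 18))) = 243277149837/ 2304711500 + 2592 * sqrt(138)/ 5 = 6195.38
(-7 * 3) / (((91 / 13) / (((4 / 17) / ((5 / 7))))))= -84 / 85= -0.99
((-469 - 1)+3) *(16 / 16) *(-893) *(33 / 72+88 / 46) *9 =1637680737 / 184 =8900438.79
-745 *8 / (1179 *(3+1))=-1490 / 1179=-1.26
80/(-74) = -40/37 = -1.08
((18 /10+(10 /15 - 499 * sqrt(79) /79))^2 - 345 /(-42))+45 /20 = 1576942603 /497700 - 36926 * sqrt(79) /1185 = 2891.49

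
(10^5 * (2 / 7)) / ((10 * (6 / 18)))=60000 / 7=8571.43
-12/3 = -4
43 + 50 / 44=971 / 22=44.14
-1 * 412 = -412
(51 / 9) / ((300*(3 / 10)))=17 / 270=0.06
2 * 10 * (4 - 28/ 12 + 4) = 113.33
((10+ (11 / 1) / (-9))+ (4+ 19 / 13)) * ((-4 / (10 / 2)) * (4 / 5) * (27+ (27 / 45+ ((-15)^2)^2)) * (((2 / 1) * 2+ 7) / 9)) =-24753587936 / 43875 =-564184.34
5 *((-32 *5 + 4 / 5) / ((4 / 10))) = -1990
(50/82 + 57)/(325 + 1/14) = 33068/186591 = 0.18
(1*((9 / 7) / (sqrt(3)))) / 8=3*sqrt(3) / 56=0.09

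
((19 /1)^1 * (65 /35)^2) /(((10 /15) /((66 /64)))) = 317889 /3136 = 101.37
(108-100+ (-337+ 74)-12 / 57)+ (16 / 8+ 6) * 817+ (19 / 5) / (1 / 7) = 6307.39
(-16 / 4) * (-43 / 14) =86 / 7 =12.29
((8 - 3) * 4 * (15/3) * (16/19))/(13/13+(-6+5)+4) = 400/19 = 21.05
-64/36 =-16/9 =-1.78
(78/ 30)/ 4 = 13/ 20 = 0.65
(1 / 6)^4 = 1 / 1296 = 0.00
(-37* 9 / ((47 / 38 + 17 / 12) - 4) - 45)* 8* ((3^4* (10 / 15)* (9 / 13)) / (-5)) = -241479792 / 19955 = -12101.22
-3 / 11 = -0.27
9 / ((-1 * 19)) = -9 / 19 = -0.47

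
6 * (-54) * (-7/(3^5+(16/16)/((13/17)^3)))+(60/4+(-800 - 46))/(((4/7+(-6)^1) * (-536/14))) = 112523628/21433501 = 5.25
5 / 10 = 1 / 2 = 0.50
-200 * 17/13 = -3400/13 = -261.54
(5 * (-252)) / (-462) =30 / 11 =2.73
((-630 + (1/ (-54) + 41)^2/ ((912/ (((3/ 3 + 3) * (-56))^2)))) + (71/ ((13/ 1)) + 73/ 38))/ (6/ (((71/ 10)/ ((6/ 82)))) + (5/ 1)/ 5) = 288641100263495/ 3339448398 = 86433.77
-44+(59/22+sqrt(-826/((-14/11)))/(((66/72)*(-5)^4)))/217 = -209997/4774+12*sqrt(649)/1491875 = -43.99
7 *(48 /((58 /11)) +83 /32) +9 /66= 837227 /10208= 82.02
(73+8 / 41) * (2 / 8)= 3001 / 164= 18.30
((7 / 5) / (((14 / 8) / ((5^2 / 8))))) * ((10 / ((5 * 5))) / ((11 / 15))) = 15 / 11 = 1.36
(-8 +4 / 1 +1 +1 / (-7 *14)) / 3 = -295 / 294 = -1.00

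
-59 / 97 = -0.61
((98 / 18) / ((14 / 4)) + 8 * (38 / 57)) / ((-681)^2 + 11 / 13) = 403 / 27130068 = 0.00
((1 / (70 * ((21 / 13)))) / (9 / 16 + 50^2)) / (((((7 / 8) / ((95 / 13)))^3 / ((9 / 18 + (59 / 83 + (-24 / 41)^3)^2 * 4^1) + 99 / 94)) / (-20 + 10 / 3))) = -46714309652205539107840000 / 524340059491418529072072723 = -0.09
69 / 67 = 1.03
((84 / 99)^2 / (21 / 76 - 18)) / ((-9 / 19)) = 1132096 / 13201947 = 0.09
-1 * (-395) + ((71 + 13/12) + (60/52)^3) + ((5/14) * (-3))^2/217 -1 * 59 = 28707368068/70082103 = 409.62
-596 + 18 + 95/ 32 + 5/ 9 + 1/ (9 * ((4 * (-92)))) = -1268443/ 2208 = -574.48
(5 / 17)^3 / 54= 125 / 265302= 0.00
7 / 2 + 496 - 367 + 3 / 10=664 / 5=132.80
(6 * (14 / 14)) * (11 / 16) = 33 / 8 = 4.12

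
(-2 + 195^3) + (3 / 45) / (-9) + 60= 1001015954 / 135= 7414932.99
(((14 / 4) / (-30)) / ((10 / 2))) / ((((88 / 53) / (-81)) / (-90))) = -90153 / 880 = -102.45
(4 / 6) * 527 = 1054 / 3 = 351.33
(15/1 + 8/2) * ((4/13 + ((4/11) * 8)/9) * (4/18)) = 30856/11583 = 2.66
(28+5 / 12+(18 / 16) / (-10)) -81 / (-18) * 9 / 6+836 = 209053 / 240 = 871.05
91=91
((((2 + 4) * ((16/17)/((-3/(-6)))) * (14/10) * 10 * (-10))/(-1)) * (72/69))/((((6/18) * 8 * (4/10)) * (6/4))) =403200/391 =1031.20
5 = 5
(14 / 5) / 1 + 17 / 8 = 197 / 40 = 4.92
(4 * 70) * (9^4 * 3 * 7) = 38578680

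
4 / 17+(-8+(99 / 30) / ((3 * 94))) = -123893 / 15980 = -7.75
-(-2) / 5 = 2 / 5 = 0.40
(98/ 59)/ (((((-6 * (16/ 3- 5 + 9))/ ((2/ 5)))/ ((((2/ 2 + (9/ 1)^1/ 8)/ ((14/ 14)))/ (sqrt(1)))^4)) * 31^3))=-584647/ 71994122240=-0.00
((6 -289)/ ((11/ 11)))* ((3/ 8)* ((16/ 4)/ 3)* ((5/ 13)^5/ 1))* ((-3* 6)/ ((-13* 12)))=-2653125/ 19307236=-0.14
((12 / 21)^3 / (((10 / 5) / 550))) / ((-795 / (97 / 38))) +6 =6046498 / 1036203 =5.84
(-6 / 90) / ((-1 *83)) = 1 / 1245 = 0.00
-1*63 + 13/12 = -743/12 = -61.92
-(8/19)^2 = -64/361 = -0.18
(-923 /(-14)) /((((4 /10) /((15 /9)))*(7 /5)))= 115375 /588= 196.22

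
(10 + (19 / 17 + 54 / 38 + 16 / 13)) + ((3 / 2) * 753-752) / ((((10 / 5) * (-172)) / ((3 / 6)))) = 76387323 / 5777824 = 13.22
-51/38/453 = -17/5738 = -0.00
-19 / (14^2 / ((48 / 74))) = -114 / 1813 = -0.06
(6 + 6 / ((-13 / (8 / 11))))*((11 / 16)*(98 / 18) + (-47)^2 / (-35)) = -2693079 / 8008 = -336.30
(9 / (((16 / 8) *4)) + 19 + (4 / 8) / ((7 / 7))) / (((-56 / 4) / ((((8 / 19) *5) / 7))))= -825 / 1862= -0.44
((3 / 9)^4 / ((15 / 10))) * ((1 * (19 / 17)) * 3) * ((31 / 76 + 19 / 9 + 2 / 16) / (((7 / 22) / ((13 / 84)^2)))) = 6724003 / 1224230112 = 0.01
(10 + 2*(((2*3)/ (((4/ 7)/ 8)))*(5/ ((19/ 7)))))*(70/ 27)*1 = 424900/ 513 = 828.27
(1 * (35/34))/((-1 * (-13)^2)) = -35/5746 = -0.01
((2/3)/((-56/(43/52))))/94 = -43/410592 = -0.00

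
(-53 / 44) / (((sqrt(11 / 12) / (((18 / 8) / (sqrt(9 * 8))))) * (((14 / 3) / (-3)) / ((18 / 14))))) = 12879 * sqrt(66) / 379456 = 0.28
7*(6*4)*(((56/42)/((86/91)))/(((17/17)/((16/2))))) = 81536/43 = 1896.19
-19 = -19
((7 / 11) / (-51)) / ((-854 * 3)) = 1 / 205326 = 0.00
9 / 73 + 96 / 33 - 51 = -38518 / 803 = -47.97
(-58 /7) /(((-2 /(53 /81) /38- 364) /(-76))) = -4438856 /2566403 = -1.73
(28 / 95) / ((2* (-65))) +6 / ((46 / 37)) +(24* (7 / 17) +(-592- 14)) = -1427634599 / 2414425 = -591.29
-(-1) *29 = 29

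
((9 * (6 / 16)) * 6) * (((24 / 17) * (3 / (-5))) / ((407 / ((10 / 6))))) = -486 / 6919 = -0.07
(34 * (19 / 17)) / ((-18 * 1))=-19 / 9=-2.11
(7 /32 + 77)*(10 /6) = 12355 /96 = 128.70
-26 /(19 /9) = -234 /19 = -12.32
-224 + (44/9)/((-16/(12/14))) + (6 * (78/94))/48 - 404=-4959937/7896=-628.16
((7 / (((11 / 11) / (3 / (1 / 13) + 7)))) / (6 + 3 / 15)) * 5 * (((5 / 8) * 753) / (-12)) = -10184.22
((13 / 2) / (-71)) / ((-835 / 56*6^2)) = 91 / 533565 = 0.00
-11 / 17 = -0.65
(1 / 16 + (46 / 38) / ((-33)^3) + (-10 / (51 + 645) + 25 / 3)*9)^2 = 563605017460367917225 / 100375287515230464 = 5614.98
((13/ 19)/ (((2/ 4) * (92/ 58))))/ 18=377/ 7866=0.05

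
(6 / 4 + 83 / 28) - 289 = -7967 / 28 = -284.54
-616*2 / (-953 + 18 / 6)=616 / 475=1.30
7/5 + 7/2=49/10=4.90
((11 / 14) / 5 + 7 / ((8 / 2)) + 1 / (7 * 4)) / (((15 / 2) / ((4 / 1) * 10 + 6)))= 6256 / 525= 11.92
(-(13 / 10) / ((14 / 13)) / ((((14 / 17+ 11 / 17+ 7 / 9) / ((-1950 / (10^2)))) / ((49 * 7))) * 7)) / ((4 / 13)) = 91766493 / 55040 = 1667.27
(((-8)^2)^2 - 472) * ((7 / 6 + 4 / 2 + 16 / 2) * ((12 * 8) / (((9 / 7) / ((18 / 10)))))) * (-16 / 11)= -435111936 / 55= -7911126.11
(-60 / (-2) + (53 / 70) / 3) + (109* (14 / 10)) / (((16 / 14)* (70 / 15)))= 98893 / 1680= 58.86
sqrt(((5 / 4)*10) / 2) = 5 / 2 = 2.50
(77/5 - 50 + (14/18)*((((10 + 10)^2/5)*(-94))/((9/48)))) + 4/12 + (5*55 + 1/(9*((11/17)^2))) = -505618486/16335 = -30953.08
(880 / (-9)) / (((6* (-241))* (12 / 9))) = 110 / 2169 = 0.05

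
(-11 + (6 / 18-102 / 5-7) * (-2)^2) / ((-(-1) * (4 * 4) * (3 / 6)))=-1789 / 120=-14.91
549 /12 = 183 /4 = 45.75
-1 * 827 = -827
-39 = -39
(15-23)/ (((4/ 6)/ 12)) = -144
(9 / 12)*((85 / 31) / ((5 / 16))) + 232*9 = 64932 / 31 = 2094.58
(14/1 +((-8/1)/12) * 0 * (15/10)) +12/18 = 44/3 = 14.67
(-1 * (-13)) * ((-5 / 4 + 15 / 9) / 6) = 65 / 72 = 0.90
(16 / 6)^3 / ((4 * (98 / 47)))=3008 / 1323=2.27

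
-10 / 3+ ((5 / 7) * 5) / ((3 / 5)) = 55 / 21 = 2.62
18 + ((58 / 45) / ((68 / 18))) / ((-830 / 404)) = 629092 / 35275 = 17.83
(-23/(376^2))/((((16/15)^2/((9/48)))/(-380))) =1474875/144769024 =0.01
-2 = -2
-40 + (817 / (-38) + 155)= 187 / 2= 93.50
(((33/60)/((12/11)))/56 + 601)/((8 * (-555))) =-8077561/59673600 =-0.14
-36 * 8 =-288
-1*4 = -4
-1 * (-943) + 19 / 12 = 11335 / 12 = 944.58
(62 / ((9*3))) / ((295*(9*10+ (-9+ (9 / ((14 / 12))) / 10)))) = 0.00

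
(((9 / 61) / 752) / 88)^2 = 81 / 16295237533696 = 0.00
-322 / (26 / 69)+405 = -5844 / 13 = -449.54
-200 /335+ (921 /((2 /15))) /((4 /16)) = 1851170 /67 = 27629.40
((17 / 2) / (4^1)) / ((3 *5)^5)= 17 / 6075000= 0.00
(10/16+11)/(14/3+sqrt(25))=1.20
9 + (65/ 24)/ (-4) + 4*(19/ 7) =12889/ 672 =19.18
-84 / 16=-21 / 4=-5.25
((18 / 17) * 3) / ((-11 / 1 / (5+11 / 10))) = -1647 / 935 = -1.76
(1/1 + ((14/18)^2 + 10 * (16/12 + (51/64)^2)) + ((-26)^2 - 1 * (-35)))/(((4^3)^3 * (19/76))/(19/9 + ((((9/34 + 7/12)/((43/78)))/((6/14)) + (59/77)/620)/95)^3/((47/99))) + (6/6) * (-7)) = 51339475515872073521333531279437132901/2175789060908384481212258036437982742528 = 0.02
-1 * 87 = -87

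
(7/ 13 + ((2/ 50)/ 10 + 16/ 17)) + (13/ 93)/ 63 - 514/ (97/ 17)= -2781920120617/ 31399845750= -88.60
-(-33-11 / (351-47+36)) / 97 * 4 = 1.36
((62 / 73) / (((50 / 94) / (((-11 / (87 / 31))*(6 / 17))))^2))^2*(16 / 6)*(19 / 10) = 308408189370491133240064 / 1844525616802318359375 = 167.20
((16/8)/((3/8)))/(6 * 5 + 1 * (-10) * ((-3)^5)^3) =4/107616825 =0.00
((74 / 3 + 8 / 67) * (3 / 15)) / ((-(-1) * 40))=0.12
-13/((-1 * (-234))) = -0.06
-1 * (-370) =370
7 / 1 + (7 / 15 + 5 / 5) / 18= 956 / 135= 7.08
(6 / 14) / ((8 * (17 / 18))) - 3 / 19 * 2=-0.26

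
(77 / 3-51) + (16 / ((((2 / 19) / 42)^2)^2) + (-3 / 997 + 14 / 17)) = 20619441595803949 / 50847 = 405519334391.49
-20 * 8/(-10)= 16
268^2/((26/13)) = 35912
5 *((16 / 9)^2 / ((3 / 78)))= 410.86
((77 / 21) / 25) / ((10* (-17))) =-11 / 12750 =-0.00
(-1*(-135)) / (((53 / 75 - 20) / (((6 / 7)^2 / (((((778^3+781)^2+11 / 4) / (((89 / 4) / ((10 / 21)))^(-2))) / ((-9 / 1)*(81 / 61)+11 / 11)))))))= 57715200000 / 496350311266171683940651734023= 0.00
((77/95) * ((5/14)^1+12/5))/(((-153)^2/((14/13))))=14861/144550575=0.00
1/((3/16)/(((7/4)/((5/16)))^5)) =275365888/9375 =29372.36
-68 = -68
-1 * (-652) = 652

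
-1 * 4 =-4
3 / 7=0.43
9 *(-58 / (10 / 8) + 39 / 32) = -65061 / 160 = -406.63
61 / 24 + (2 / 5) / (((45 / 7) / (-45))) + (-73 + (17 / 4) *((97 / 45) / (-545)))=-73.28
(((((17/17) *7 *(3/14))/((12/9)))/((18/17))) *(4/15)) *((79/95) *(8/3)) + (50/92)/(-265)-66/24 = -44269289/20844900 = -2.12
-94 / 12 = -7.83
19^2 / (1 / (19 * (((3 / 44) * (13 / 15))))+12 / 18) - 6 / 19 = 231.49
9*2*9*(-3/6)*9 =-729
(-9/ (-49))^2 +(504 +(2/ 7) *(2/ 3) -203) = 2169718/ 7203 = 301.22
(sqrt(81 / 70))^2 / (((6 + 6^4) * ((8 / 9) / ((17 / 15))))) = 1377 / 1215200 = 0.00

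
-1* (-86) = 86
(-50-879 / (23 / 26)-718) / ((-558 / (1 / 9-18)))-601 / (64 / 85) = -15261163 / 17856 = -854.68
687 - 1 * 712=-25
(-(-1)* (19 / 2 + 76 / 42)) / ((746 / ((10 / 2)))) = 0.08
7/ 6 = 1.17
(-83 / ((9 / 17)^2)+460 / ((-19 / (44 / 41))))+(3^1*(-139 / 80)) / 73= -118726140203 / 368498160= -322.19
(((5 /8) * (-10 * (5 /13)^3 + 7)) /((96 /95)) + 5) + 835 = 1424039915 /1687296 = 843.98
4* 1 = 4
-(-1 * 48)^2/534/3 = -128/89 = -1.44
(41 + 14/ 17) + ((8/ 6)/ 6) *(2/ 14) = 44827/ 1071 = 41.86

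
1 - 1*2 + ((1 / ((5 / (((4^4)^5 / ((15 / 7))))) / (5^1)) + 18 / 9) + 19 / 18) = 46179488366777 / 90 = 513105426297.52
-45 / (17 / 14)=-630 / 17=-37.06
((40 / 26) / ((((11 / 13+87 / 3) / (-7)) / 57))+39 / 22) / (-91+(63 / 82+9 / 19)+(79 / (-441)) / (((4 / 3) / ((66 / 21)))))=32149410237 / 154261949666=0.21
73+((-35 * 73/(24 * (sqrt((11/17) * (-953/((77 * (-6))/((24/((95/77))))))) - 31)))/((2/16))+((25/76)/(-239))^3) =5110 * sqrt(16930045)/4530249+2748473133847540241263/27149169744430261056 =105.88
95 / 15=19 / 3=6.33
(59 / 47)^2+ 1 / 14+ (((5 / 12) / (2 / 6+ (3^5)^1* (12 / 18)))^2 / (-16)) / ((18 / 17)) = 27837152673793 / 16899122290176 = 1.65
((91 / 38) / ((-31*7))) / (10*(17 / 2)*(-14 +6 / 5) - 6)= 13 / 1288732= 0.00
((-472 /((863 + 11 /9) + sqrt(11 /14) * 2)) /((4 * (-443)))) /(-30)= -4818471 /469003220645 + 1593 * sqrt(154) /938006441290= -0.00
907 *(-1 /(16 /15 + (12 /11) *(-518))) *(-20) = -748275 /23266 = -32.16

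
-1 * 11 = -11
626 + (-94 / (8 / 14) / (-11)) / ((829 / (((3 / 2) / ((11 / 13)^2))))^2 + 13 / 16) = 4434341273123974 / 7083611176631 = 626.00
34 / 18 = 17 / 9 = 1.89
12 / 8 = 3 / 2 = 1.50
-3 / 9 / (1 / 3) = -1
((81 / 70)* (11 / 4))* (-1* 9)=-8019 / 280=-28.64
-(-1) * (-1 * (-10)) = 10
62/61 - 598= -36416/61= -596.98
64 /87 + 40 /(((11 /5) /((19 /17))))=342568 /16269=21.06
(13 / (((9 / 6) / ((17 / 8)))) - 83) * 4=-775 / 3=-258.33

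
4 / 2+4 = 6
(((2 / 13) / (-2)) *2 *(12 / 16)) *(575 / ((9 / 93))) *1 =-17825 / 26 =-685.58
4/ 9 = 0.44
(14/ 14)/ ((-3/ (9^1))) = -3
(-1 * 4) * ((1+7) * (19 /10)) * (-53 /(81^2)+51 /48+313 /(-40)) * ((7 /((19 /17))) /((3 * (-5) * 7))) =-60413597 /2460375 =-24.55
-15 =-15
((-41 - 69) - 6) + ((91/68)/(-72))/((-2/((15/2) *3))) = -251961/2176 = -115.79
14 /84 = 1 /6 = 0.17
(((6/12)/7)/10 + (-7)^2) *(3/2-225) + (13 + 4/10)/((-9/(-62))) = -10860.79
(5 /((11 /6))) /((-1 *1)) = -30 /11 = -2.73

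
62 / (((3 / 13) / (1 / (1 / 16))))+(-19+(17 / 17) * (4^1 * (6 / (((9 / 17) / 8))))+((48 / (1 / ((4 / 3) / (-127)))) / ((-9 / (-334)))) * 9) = 1704601 / 381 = 4474.02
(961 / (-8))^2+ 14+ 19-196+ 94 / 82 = 37439657 / 2624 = 14268.16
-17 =-17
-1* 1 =-1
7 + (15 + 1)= 23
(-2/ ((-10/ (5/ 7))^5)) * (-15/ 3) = -5/ 268912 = -0.00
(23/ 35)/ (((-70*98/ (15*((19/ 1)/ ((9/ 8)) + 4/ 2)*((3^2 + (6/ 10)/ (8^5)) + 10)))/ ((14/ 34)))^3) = -2022812330588335067/ 91235891576108482560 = -0.02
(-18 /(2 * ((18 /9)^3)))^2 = 81 /64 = 1.27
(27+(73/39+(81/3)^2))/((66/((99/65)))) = 29557/1690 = 17.49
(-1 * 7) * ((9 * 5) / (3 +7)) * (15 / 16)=-945 / 32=-29.53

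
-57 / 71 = -0.80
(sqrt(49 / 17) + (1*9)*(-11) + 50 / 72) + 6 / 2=-3431 / 36 + 7*sqrt(17) / 17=-93.61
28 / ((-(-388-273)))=28 / 661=0.04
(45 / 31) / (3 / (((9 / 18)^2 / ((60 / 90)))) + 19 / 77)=693 / 3937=0.18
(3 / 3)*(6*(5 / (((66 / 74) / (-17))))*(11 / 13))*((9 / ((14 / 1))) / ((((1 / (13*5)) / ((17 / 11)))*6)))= -801975 / 154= -5207.63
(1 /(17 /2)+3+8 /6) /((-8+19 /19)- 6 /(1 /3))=-227 /1275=-0.18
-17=-17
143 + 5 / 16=2293 / 16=143.31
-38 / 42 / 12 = -19 / 252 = -0.08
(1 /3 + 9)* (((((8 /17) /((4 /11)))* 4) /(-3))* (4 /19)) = -3.39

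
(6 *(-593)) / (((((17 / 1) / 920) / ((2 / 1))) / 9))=-3465910.59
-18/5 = -3.60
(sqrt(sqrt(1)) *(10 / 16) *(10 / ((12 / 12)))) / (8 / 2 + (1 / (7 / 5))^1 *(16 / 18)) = 1.35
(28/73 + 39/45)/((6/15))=1369/438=3.13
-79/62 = -1.27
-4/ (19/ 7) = -28/ 19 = -1.47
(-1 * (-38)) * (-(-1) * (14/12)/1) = 44.33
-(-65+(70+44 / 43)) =-259 / 43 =-6.02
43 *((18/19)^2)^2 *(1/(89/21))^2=1.93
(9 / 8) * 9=81 / 8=10.12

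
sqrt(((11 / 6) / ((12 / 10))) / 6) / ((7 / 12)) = sqrt(330) / 21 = 0.87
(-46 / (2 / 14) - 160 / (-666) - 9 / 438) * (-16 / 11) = 125154520 / 267399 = 468.04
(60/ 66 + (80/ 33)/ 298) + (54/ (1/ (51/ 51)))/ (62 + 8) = 26419/ 15645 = 1.69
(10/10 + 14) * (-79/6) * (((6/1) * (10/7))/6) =-1975/7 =-282.14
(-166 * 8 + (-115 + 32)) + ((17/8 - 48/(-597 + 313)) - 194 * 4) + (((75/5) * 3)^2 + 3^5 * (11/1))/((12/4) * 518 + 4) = -2181.69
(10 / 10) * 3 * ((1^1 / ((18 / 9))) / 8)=3 / 16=0.19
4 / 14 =2 / 7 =0.29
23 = 23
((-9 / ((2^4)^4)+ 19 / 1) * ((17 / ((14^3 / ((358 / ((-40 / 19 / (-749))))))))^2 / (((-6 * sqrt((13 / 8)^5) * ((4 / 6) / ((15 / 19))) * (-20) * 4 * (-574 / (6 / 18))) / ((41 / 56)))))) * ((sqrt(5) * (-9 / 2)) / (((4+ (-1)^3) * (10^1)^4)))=300979349783627799 * sqrt(130) / 2775352601183518720000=0.00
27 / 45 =3 / 5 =0.60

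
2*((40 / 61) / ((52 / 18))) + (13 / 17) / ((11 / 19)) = 263191 / 148291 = 1.77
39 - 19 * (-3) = 96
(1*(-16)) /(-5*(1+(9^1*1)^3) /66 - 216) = 528 /8953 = 0.06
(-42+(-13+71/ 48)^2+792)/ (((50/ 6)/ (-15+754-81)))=669123161/ 9600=69700.33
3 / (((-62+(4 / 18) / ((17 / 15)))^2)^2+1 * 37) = 20295603 / 98706541803253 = 0.00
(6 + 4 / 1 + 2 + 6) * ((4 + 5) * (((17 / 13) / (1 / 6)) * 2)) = 33048 / 13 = 2542.15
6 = 6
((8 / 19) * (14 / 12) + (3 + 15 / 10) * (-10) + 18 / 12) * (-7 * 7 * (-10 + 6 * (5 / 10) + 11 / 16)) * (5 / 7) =-17332105 / 1824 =-9502.25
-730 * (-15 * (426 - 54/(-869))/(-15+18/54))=-3040661700/9559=-318094.12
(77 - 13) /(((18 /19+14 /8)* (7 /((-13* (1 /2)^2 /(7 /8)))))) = -126464 /10045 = -12.59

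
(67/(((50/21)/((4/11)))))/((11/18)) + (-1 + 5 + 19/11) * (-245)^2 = 1039983777/3025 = 343796.29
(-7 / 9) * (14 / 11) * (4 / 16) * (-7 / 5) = 343 / 990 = 0.35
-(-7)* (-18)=-126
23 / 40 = 0.58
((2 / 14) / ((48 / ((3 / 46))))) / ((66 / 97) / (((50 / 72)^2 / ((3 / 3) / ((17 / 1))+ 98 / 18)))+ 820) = 1030625 / 4395247799936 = 0.00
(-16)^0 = 1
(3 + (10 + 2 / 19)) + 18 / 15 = 14.31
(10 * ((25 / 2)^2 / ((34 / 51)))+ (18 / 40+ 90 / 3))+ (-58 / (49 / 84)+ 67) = 81962 / 35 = 2341.77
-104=-104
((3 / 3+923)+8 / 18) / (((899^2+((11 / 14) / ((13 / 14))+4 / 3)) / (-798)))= -7192640 / 7879981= -0.91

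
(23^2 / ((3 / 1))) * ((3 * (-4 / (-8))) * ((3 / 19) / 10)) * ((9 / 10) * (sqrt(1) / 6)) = 4761 / 7600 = 0.63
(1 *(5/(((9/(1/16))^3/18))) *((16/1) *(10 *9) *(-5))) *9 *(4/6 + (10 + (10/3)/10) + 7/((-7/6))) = -625/64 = -9.77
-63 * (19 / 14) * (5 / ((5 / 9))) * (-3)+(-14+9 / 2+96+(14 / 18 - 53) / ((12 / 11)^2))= 2351.12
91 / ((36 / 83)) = 7553 / 36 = 209.81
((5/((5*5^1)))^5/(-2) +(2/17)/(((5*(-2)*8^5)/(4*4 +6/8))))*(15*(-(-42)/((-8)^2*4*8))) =-72827181/1426063360000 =-0.00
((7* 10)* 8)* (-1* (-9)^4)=-3674160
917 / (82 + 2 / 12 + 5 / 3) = 5502 / 503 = 10.94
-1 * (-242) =242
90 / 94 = 45 / 47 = 0.96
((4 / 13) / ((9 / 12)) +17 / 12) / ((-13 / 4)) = -95 / 169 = -0.56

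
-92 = -92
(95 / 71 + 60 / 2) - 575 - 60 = -42860 / 71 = -603.66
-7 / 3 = -2.33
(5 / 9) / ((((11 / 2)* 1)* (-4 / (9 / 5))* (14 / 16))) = -4 / 77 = -0.05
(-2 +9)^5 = 16807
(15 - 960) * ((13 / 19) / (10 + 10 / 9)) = -22113 / 380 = -58.19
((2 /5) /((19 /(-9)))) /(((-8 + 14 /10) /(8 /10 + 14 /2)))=234 /1045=0.22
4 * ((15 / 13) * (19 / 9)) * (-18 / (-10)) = 228 / 13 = 17.54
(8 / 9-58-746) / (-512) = 1807 / 1152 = 1.57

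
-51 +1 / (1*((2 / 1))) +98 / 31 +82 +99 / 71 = 158717 / 4402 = 36.06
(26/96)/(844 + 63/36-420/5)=13/36564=0.00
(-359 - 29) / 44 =-97 / 11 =-8.82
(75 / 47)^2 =5625 / 2209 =2.55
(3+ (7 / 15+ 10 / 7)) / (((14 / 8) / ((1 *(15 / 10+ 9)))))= 1028 / 35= 29.37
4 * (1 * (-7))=-28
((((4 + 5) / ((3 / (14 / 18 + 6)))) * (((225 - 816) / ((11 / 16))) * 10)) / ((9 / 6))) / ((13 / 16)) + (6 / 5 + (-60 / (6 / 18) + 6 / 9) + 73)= -143524.81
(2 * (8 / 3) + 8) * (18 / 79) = 240 / 79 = 3.04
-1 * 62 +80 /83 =-5066 /83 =-61.04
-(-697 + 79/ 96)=66833/ 96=696.18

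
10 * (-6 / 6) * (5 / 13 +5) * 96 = -67200 / 13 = -5169.23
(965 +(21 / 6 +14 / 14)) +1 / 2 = 970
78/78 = 1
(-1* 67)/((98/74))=-2479/49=-50.59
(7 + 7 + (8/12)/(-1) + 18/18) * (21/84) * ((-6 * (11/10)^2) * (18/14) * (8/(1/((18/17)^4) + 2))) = -4915711152/51357775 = -95.72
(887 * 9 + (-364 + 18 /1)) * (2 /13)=15274 /13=1174.92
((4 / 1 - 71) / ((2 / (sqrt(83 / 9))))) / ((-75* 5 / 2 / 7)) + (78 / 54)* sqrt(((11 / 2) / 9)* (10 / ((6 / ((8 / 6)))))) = 13* sqrt(110) / 81 + 469* sqrt(83) / 1125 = 5.48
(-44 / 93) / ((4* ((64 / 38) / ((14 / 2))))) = -0.49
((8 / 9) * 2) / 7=16 / 63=0.25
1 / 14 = 0.07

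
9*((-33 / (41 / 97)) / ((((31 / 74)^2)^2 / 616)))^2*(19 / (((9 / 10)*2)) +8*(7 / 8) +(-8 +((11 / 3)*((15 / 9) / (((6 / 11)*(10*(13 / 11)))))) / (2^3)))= 3957136225996001790624743207424 / 18638227841198173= 212312901189516.43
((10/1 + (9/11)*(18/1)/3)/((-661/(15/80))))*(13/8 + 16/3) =-6847/232672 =-0.03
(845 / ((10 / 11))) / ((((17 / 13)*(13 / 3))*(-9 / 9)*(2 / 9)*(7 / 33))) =-1656369 / 476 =-3479.77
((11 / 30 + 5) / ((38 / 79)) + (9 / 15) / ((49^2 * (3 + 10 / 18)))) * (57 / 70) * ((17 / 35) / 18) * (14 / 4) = 0.86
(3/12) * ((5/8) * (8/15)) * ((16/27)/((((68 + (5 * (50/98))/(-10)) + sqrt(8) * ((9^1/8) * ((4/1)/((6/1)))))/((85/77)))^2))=9255952470800/703825840010525067 - 1228461085600 * sqrt(2)/2111477520031575201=0.00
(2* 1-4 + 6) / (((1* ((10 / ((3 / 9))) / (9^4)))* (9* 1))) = 486 / 5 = 97.20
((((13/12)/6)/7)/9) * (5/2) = 65/9072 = 0.01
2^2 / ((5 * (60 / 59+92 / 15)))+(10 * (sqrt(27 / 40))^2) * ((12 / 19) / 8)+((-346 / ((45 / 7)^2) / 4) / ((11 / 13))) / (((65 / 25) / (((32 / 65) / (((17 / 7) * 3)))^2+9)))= -46631587634163607 / 5886197708391000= -7.92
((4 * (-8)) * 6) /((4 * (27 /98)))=-1568 /9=-174.22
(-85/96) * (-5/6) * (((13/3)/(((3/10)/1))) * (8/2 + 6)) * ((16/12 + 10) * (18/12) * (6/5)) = 469625/216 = 2174.19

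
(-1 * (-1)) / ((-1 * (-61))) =1 / 61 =0.02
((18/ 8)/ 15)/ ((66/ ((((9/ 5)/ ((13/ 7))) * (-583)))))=-3339/ 2600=-1.28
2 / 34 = 1 / 17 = 0.06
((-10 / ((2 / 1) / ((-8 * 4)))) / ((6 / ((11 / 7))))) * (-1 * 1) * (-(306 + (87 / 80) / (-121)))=987331 / 77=12822.48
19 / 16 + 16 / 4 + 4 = 147 / 16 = 9.19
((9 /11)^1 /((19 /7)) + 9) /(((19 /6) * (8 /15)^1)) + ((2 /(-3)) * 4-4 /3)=5986 /3971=1.51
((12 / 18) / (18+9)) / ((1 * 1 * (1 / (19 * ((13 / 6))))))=1.02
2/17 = 0.12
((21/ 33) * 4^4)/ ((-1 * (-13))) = 1792/ 143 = 12.53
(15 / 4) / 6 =5 / 8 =0.62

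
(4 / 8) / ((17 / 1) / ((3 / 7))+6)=3 / 274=0.01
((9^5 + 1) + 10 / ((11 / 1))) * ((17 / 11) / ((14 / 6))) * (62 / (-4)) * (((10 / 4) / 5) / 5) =-51347718 / 847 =-60623.04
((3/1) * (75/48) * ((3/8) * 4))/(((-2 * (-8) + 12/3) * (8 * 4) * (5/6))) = 27/2048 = 0.01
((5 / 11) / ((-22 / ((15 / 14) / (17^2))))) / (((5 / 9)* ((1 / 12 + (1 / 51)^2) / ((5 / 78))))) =-2025 / 19181162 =-0.00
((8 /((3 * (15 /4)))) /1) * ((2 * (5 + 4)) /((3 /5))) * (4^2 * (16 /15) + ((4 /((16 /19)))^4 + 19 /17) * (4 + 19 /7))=1573125089 /21420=73441.88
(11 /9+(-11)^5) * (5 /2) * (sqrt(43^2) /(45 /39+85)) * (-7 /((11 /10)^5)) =115091112500 /131769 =873430.87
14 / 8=7 / 4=1.75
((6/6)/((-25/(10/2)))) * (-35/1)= 7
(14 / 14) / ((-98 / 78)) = -39 / 49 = -0.80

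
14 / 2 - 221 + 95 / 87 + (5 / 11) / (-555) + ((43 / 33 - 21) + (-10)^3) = -1232.61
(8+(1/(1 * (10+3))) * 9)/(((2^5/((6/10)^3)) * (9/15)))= 1017/10400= 0.10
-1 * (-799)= 799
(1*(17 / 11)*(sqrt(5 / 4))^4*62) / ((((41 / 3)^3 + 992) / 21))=1494045 / 1684408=0.89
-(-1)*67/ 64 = 67/ 64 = 1.05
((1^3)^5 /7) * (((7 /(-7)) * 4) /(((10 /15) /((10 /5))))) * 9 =-108 /7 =-15.43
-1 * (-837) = 837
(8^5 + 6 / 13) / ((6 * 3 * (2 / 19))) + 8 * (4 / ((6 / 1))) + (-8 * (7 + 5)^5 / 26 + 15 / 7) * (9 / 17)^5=32829382373765 / 2325725766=14115.76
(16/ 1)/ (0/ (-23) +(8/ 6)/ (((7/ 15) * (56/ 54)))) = 784/ 135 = 5.81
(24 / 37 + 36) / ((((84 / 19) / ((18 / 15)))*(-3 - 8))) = -12882 / 14245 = -0.90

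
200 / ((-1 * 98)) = -100 / 49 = -2.04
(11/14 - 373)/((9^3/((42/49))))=-193/441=-0.44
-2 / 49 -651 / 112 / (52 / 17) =-79133 / 40768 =-1.94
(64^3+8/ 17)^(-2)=289/ 19860000079936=0.00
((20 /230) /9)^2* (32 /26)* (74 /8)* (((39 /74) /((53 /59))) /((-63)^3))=-472 /189285328953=-0.00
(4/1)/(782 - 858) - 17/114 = -23/114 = -0.20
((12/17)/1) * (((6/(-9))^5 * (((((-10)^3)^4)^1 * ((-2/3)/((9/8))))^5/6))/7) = 67108864000000000000000000000000000000000000000000000000000000000000/414927343719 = 161736422088990921280441000000000000000000000000000000000.00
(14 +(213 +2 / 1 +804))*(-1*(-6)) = 6198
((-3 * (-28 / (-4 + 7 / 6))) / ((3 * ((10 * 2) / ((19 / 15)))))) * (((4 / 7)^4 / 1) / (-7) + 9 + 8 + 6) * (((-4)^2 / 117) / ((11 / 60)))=-187898752 / 17510493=-10.73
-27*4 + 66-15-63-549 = -669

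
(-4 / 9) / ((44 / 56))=-56 / 99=-0.57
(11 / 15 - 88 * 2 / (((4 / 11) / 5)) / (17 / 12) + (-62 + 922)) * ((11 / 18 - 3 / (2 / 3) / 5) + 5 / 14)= -9292859 / 160650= -57.85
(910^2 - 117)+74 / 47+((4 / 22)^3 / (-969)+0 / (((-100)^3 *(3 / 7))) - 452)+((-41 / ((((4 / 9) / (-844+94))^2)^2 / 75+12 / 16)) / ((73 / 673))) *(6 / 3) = 106771653210419342389116467602301 / 129181456656599532473626701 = 826524.61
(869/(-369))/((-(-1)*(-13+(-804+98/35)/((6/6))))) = 4345/1502199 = 0.00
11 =11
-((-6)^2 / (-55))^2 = -1296 / 3025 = -0.43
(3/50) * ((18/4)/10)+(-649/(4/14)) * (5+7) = -27257973/1000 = -27257.97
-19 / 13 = -1.46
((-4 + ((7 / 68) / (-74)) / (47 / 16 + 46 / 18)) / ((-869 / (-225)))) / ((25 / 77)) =-17912538 / 5615083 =-3.19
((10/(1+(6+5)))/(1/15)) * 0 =0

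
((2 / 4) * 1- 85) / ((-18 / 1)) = 4.69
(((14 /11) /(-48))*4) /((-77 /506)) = 23 /33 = 0.70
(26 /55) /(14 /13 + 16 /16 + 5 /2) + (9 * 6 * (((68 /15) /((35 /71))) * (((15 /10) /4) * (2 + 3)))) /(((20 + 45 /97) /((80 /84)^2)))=5267655748 /127319885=41.37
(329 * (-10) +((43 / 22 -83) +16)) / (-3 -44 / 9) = 664299 / 1562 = 425.29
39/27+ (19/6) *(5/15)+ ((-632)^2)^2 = 319079063557/2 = 159539531778.50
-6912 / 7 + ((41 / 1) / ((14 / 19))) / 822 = -11362549 / 11508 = -987.36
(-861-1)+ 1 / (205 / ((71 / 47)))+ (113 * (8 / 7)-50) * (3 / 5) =-54934419 / 67445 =-814.51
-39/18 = -13/6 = -2.17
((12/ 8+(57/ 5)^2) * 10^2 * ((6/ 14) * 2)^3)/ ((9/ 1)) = 45072/ 49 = 919.84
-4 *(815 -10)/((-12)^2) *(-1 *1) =805/36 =22.36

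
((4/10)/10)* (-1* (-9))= 9/25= 0.36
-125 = -125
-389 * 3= -1167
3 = 3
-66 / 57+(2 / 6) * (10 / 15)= -160 / 171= -0.94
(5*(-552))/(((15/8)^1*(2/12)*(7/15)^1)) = -132480/7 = -18925.71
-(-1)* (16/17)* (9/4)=36/17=2.12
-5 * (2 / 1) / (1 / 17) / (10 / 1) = -17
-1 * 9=-9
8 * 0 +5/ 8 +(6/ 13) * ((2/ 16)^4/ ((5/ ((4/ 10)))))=208003/ 332800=0.63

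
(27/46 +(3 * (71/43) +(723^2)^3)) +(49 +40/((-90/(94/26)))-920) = 33055363153232161581607/231426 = 142833403132025621.93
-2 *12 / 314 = -0.08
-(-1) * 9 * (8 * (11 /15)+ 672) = 30504 /5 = 6100.80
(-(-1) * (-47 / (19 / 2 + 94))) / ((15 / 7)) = -658 / 3105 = -0.21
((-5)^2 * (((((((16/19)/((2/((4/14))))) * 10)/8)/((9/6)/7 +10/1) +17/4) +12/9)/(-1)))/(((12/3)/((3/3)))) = -4562975/130416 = -34.99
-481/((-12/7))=3367/12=280.58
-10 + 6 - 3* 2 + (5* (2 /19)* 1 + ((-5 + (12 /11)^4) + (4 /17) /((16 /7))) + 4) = -169383847 /18916172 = -8.95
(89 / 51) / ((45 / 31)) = 1.20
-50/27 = -1.85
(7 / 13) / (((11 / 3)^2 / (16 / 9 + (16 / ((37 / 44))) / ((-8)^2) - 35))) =-76748 / 58201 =-1.32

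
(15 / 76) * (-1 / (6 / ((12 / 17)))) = -0.02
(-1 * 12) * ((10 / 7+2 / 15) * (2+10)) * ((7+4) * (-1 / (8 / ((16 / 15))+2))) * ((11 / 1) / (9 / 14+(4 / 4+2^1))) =1270016 / 1615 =786.39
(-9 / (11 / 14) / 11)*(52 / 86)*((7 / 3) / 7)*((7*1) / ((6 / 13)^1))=-16562 / 5203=-3.18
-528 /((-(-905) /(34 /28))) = -4488 /6335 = -0.71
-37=-37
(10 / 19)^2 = 100 / 361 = 0.28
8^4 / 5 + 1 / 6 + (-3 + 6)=24671 / 30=822.37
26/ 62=13/ 31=0.42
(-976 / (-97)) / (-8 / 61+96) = 7442 / 70907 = 0.10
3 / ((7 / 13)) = 5.57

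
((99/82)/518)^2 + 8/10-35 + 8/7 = -298210184771/9021052880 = -33.06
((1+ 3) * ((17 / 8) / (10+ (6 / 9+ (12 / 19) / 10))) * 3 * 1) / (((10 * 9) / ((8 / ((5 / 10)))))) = 646 / 1529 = 0.42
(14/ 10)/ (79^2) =7/ 31205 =0.00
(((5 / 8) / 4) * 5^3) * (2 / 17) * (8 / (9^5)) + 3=6023623 / 2007666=3.00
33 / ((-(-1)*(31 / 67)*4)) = 2211 / 124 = 17.83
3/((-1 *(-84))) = 0.04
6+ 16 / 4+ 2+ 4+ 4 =20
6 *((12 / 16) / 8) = 9 / 16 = 0.56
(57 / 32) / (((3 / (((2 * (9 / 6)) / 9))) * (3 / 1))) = 19 / 288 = 0.07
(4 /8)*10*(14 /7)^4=80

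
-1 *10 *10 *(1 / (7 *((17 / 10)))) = -1000 / 119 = -8.40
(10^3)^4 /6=500000000000 /3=166666666666.67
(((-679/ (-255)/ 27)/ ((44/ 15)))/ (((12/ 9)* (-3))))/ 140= -97/ 1615680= -0.00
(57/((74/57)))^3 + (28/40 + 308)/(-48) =685876823043/8104480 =84629.34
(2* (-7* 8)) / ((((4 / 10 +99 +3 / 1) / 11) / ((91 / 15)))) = -7007 / 96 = -72.99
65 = 65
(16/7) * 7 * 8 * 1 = 128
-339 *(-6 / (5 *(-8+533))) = 678 / 875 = 0.77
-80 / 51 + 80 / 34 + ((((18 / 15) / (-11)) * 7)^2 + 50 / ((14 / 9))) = 36188623 / 1079925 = 33.51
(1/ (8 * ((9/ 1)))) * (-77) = -1.07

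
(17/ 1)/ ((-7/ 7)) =-17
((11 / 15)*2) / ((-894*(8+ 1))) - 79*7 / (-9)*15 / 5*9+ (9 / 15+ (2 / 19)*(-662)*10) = 1103854669 / 1146555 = 962.76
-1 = -1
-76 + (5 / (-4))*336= -496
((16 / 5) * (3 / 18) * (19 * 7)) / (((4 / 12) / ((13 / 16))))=1729 / 10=172.90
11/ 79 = 0.14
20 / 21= 0.95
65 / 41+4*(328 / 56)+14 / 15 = 111703 / 4305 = 25.95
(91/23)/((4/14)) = 637/46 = 13.85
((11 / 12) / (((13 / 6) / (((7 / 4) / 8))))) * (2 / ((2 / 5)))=385 / 832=0.46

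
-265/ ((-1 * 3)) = 265/ 3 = 88.33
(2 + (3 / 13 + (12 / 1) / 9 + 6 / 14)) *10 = 10900 / 273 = 39.93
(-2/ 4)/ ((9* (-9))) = 1/ 162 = 0.01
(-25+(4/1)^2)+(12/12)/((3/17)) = -10/3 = -3.33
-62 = -62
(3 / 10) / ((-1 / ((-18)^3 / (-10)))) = -4374 / 25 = -174.96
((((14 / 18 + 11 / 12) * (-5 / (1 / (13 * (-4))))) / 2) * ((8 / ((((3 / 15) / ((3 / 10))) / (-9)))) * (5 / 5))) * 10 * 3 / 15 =-47580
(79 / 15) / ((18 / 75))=21.94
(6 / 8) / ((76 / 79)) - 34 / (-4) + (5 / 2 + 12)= 7229 / 304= 23.78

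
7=7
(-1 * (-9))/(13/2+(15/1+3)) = 18/49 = 0.37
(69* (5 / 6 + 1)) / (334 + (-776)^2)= 253 / 1205020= 0.00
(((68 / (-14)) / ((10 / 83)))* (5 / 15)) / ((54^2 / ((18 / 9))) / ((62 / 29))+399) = -43741 / 3518550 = -0.01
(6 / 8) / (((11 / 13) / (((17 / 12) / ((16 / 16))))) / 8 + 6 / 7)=1547 / 1922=0.80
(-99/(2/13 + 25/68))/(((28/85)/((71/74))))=-132039765/238798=-552.93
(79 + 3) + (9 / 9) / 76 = 6233 / 76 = 82.01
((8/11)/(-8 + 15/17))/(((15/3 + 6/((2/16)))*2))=-68/70543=-0.00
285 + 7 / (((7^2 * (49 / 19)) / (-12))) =97527 / 343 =284.34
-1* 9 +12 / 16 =-33 / 4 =-8.25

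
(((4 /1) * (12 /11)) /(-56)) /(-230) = 3 /8855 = 0.00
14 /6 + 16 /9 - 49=-404 /9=-44.89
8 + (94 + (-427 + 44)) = -281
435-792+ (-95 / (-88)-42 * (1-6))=-12841 / 88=-145.92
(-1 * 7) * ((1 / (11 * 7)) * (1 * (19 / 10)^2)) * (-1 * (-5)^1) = -361 / 220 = -1.64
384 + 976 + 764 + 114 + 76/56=31351/14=2239.36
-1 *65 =-65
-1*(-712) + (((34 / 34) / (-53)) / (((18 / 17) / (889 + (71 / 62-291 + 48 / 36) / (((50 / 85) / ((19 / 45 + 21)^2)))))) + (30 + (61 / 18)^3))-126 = 3341797118777 / 718648200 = 4650.12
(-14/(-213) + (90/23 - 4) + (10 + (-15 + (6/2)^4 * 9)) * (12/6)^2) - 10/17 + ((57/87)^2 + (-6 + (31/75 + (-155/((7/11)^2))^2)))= 628074264375717181/4204211205075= 149391.70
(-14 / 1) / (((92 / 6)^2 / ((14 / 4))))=-441 / 2116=-0.21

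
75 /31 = 2.42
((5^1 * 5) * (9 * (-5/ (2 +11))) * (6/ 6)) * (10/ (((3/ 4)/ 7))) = -105000/ 13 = -8076.92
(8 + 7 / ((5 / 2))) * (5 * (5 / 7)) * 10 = 2700 / 7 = 385.71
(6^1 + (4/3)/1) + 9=49/3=16.33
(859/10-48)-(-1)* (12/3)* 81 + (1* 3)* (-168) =-1421/10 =-142.10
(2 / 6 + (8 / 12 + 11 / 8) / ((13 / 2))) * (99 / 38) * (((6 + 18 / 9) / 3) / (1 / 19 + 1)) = 4.27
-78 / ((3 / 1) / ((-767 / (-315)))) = -19942 / 315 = -63.31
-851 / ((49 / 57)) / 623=-48507 / 30527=-1.59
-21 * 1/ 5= -21/ 5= -4.20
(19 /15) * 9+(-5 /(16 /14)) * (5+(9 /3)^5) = -5368 /5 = -1073.60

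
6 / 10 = 3 / 5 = 0.60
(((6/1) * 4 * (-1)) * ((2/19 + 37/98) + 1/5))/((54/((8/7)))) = -33904/97755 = -0.35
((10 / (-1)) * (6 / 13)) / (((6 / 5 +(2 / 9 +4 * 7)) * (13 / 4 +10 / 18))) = -24300 / 589511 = -0.04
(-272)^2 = 73984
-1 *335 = -335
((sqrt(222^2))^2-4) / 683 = 49280 / 683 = 72.15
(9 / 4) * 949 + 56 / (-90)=384233 / 180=2134.63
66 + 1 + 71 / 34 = 2349 / 34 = 69.09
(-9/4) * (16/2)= -18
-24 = -24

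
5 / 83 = 0.06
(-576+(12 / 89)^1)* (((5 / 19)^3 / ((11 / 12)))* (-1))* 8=615024000 / 6714961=91.59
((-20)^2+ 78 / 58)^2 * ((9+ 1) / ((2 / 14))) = 11275436.94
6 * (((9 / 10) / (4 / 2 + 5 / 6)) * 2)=324 / 85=3.81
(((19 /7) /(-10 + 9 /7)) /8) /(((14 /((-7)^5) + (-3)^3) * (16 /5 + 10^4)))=228095 /1582333784832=0.00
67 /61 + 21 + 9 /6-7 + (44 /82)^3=140864081 /8408362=16.75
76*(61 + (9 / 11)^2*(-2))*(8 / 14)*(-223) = -489390448 / 847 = -577792.74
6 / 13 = 0.46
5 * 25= 125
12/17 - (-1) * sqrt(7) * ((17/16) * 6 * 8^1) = 12/17+ 51 * sqrt(7) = 135.64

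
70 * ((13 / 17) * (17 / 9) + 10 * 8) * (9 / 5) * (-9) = -92358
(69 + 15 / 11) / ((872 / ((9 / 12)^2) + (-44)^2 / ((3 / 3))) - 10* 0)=3483 / 172568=0.02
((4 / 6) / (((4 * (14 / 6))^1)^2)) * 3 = 9 / 392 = 0.02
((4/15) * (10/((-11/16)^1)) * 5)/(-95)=128/627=0.20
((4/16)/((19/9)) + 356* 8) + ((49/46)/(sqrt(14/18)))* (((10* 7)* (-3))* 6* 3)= 216457/76-39690* sqrt(7)/23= -1717.53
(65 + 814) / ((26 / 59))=51861 / 26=1994.65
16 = 16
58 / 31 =1.87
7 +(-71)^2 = 5048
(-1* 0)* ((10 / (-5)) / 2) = 0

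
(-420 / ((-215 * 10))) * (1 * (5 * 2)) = 84 / 43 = 1.95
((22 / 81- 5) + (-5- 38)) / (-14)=1933 / 567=3.41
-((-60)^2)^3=-46656000000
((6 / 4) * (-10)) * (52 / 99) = -260 / 33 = -7.88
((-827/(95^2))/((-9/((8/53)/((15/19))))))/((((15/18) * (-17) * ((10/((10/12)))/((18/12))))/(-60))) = 6616/6419625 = 0.00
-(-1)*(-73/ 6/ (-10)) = 73/ 60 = 1.22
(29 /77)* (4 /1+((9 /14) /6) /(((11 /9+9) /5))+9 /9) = 377435 /198352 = 1.90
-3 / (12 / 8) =-2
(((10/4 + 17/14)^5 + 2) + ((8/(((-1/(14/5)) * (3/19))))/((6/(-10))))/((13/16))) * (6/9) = 3932597132/5899257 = 666.63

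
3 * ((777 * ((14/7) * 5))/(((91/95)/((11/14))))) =1739925/91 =19120.05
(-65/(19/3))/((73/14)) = -2730/1387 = -1.97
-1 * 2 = -2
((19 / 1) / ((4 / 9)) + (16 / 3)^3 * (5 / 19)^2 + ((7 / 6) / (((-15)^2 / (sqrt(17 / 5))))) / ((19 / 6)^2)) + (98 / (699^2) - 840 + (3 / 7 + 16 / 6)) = -11610803970797 / 14816336724 + 14 * sqrt(85) / 135375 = -783.65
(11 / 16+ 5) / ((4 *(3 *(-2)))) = -91 / 384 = -0.24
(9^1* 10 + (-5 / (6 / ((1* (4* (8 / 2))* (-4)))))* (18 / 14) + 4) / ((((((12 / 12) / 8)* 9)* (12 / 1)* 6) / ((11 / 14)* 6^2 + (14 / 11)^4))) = 3604990540 / 58110129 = 62.04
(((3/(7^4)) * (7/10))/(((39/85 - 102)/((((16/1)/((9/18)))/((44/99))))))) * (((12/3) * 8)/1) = -6528/328937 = -0.02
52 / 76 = 13 / 19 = 0.68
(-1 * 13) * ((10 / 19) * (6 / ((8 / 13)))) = -2535 / 38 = -66.71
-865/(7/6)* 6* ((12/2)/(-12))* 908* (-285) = -4029204600/7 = -575600657.14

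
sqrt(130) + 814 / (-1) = -814 + sqrt(130) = -802.60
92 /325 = 0.28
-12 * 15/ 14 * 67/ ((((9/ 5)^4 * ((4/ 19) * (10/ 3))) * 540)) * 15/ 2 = -795625/ 489888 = -1.62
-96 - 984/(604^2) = -4377915/45602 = -96.00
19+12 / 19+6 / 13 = 4963 / 247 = 20.09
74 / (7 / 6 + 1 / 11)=58.84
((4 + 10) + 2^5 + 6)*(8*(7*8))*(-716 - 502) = -28374528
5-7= -2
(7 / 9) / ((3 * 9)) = 7 / 243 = 0.03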